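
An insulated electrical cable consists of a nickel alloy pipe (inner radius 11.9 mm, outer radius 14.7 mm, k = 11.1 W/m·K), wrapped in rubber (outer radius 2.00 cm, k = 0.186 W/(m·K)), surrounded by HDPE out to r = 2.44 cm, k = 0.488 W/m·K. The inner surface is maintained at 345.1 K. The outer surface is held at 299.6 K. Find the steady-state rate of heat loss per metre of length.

Series thermal resistances, inner to outer:
  R'_nickel alloy = ln(0.0147/0.0119)/(2πk) = 0.2113/(2π·11.1) = 0.003030 m·K/W
  R'_rubber = ln(0.0200/0.0147)/(2πk) = 0.3079/(2π·0.186) = 0.2634 m·K/W
  R'_HDPE = ln(0.0244/0.0200)/(2πk) = 0.1989/(2π·0.488) = 0.06485 m·K/W
ΣR = 0.003030 + 0.2634 + 0.06485 = 0.3313 m·K/W
Q' = ΔT/ΣR = (345.1 K − 299.6 K)/0.3313 = 137 W/m

Q' = 137 W/m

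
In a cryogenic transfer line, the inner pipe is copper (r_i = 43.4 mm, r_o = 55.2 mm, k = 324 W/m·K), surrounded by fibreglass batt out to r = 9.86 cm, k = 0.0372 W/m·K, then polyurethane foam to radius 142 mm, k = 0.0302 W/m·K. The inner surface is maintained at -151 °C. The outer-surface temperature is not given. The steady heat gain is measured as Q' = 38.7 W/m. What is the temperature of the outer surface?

Sum the resistances:
  R'_copper = ln(0.0552/0.0434)/(2πk) = 0.2405/(2π·324) = 1.181×10^-4 m·K/W
  R'_fibreglass batt = ln(0.0986/0.0552)/(2πk) = 0.5801/(2π·0.0372) = 2.482 m·K/W
  R'_polyurethane foam = ln(0.142/0.0986)/(2πk) = 0.3648/(2π·0.0302) = 1.922 m·K/W
ΣR = 4.404 m·K/W
ΔT = Q'·ΣR = 38.7 × 4.404 = 170.4 K
Heat flows inward, so T_out = T_in + ΔT = -151 + 170.4 = 19.4 °C

T_out = 19.4 °C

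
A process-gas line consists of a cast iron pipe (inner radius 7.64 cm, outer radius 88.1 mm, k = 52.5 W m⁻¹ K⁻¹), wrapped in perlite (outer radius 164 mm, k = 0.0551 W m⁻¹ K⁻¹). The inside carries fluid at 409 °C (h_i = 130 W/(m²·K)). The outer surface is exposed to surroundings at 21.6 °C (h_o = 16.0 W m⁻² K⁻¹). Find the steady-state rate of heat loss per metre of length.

Series thermal resistances, inner to outer:
  R'_conv,in = 1/(2πr h) = 1/(2π·0.0764·130) = 0.01602 m·K/W
  R'_cast iron = ln(0.0881/0.0764)/(2πk) = 0.1425/(2π·52.5) = 4.320×10^-4 m·K/W
  R'_perlite = ln(0.164/0.0881)/(2πk) = 0.6214/(2π·0.0551) = 1.795 m·K/W
  R'_conv,out = 1/(2πr h) = 1/(2π·0.164·16.0) = 0.06065 m·K/W
ΣR = 0.01602 + 4.320×10^-4 + 1.795 + 0.06065 = 1.872 m·K/W
Q' = ΔT/ΣR = (409 °C − 21.6 °C)/1.872 = 207 W/m

Q' = 207 W/m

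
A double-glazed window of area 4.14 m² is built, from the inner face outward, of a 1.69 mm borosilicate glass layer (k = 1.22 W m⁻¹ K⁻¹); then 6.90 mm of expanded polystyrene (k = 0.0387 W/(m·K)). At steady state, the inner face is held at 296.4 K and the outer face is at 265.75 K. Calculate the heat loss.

Q = 706 W

Series thermal resistances, inner to outer:
  R_borosilicate glass = L/(kA) = 0.00169/(1.22·4.14) = 3.346×10^-4 K/W
  R_expanded polystyrene = L/(kA) = 0.00690/(0.0387·4.14) = 0.04307 K/W
ΣR = 3.346×10^-4 + 0.04307 = 0.04340 K/W
Q = ΔT/ΣR = (296.4 K − 265.75 K)/0.04340 = 706 W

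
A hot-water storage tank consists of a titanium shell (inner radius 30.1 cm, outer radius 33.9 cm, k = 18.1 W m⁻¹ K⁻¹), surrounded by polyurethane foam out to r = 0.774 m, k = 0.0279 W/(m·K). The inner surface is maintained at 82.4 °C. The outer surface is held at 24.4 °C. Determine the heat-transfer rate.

Treat each layer as a resistance in series:
  R_titanium = (1/0.301 − 1/0.339)/(4πk) = 0.3724/(4π·18.1) = 0.001637 K/W
  R_polyurethane foam = (1/0.339 − 1/0.774)/(4πk) = 1.658/(4π·0.0279) = 4.729 K/W
ΣR = 0.001637 + 4.729 = 4.731 K/W
Q = ΔT/ΣR = (82.4 °C − 24.4 °C)/4.731 = 12.3 W

Q = 12.3 W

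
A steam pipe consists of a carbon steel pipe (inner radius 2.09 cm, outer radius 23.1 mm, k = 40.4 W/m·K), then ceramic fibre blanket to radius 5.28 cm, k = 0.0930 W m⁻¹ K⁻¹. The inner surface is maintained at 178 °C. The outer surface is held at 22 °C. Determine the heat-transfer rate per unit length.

Q' = 110 W/m

Treat each layer as a resistance in series:
  R'_carbon steel = ln(0.0231/0.0209)/(2πk) = 0.1001/(2π·40.4) = 3.943×10^-4 m·K/W
  R'_ceramic fibre blanket = ln(0.0528/0.0231)/(2πk) = 0.8267/(2π·0.0930) = 1.415 m·K/W
ΣR = 3.943×10^-4 + 1.415 = 1.415 m·K/W
Q' = ΔT/ΣR = (178 °C − 22 °C)/1.415 = 110 W/m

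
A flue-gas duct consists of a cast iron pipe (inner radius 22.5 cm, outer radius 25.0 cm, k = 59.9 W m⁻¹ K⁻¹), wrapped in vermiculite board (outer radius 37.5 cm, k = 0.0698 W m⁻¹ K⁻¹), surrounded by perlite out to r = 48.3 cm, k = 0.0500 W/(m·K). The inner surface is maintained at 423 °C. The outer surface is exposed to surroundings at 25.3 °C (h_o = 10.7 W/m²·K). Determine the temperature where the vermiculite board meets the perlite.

Series thermal resistances, inner to outer:
  R'_cast iron = ln(0.250/0.225)/(2πk) = 0.1054/(2π·59.9) = 2.799×10^-4 m·K/W
  R'_vermiculite board = ln(0.375/0.250)/(2πk) = 0.4055/(2π·0.0698) = 0.9245 m·K/W
  R'_perlite = ln(0.483/0.375)/(2πk) = 0.2531/(2π·0.0500) = 0.8056 m·K/W
  R'_conv,out = 1/(2πr h) = 1/(2π·0.483·10.7) = 0.03080 m·K/W
ΣR = 2.799×10^-4 + 0.9245 + 0.8056 + 0.03080 = 1.761 m·K/W
Q' = ΔT/ΣR = (423 °C − 25.3 °C)/1.761 = 225.8 W/m
From the inner boundary to the vermiculite board/perlite interface, ΣR_partial = 0.9248 m·K/W.
T_interface = T_in − Q'·ΣR_partial = 423 °C − (225.8)(0.9248) = 214 °C

T = 214 °C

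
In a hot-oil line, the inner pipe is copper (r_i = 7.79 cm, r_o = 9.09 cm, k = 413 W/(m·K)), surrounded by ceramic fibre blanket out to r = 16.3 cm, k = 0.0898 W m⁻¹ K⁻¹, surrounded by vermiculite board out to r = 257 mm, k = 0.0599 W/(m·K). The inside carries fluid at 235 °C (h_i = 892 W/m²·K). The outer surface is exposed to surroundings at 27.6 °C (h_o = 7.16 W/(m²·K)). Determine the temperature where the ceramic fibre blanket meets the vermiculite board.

Treat each layer as a resistance in series:
  R'_conv,in = 1/(2πr h) = 1/(2π·0.0779·892) = 0.002290 m·K/W
  R'_copper = ln(0.0909/0.0779)/(2πk) = 0.1543/(2π·413) = 5.947×10^-5 m·K/W
  R'_ceramic fibre blanket = ln(0.163/0.0909)/(2πk) = 0.5840/(2π·0.0898) = 1.035 m·K/W
  R'_vermiculite board = ln(0.257/0.163)/(2πk) = 0.4553/(2π·0.0599) = 1.210 m·K/W
  R'_conv,out = 1/(2πr h) = 1/(2π·0.257·7.16) = 0.08649 m·K/W
ΣR = 0.002290 + 5.947×10^-5 + 1.035 + 1.210 + 0.08649 = 2.334 m·K/W
Q' = ΔT/ΣR = (235 °C − 27.6 °C)/2.334 = 88.86 W/m
From the inner boundary to the ceramic fibre blanket/vermiculite board interface, ΣR_partial = 1.037 m·K/W.
T_interface = T_in − Q'·ΣR_partial = 235 °C − (88.86)(1.037) = 143 °C

T = 143 °C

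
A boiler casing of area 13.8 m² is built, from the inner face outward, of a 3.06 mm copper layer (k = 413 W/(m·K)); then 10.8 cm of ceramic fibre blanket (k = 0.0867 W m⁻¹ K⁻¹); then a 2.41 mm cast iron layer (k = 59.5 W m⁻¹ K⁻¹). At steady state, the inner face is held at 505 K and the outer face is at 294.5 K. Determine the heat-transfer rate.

Treat each layer as a resistance in series:
  R_copper = L/(kA) = 0.00306/(413·13.8) = 5.369×10^-7 K/W
  R_ceramic fibre blanket = L/(kA) = 0.108/(0.0867·13.8) = 0.09027 K/W
  R_cast iron = L/(kA) = 0.00241/(59.5·13.8) = 2.935×10^-6 K/W
ΣR = 5.369×10^-7 + 0.09027 + 2.935×10^-6 = 0.09027 K/W
Q = ΔT/ΣR = (505 K − 294.5 K)/0.09027 = 2330 W

Q = 2.33 kW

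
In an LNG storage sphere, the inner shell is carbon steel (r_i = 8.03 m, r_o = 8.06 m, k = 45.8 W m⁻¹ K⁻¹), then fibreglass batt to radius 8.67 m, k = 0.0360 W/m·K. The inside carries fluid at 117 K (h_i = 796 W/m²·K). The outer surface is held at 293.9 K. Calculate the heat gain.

Series thermal resistances, inner to outer:
  R_conv,in = 1/(4πr²h) = 1/(4π·8.03²·796) = 1.550×10^-6 K/W
  R_carbon steel = (1/8.03 − 1/8.06)/(4πk) = 4.635×10^-4/(4π·45.8) = 8.054×10^-7 K/W
  R_fibreglass batt = (1/8.06 − 1/8.67)/(4πk) = 0.008729/(4π·0.0360) = 0.01930 K/W
ΣR = 1.550×10^-6 + 8.054×10^-7 + 0.01930 = 0.01930 K/W
Q = ΔT/ΣR = (117 K − 293.9 K)/0.01930 = -9170 W
(Negative Q ⇒ heat flows inward; heat gain = 9170 W.)

Q = 9.17 kW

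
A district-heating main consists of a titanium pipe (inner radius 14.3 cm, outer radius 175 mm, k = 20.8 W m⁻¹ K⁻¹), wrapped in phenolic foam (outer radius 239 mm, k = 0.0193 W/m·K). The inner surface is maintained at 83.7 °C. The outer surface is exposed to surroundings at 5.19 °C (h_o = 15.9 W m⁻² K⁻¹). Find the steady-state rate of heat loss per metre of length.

Q' = 30.0 W/m

Series thermal resistances, inner to outer:
  R'_titanium = ln(0.175/0.143)/(2πk) = 0.2019/(2π·20.8) = 0.001545 m·K/W
  R'_phenolic foam = ln(0.239/0.175)/(2πk) = 0.3117/(2π·0.0193) = 2.570 m·K/W
  R'_conv,out = 1/(2πr h) = 1/(2π·0.239·15.9) = 0.04188 m·K/W
ΣR = 0.001545 + 2.570 + 0.04188 = 2.613 m·K/W
Q' = ΔT/ΣR = (83.7 °C − 5.19 °C)/2.613 = 30.0 W/m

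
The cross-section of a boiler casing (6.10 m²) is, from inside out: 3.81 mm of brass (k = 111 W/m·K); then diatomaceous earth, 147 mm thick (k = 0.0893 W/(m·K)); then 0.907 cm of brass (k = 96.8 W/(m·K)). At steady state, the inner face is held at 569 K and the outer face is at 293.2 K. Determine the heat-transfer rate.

Q = 1020 W

Series thermal resistances, inner to outer:
  R_brass = L/(kA) = 0.00381/(111·6.10) = 5.627×10^-6 K/W
  R_diatomaceous earth = L/(kA) = 0.147/(0.0893·6.10) = 0.2699 K/W
  R_brass = L/(kA) = 0.00907/(96.8·6.10) = 1.536×10^-5 K/W
ΣR = 5.627×10^-6 + 0.2699 + 1.536×10^-5 = 0.2699 K/W
Q = ΔT/ΣR = (569 K − 293.2 K)/0.2699 = 1020 W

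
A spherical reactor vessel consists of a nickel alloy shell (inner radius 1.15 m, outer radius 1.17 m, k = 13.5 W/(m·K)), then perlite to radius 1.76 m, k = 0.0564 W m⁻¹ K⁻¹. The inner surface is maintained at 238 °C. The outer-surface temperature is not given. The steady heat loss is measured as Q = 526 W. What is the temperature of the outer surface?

Series resistances:
  R_nickel alloy = (1/1.15 − 1/1.17)/(4πk) = 0.01486/(4π·13.5) = 8.762×10^-5 K/W
  R_perlite = (1/1.17 − 1/1.76)/(4πk) = 0.2865/(4π·0.0564) = 0.4043 K/W
ΣR = 0.4044 K/W
ΔT = Q·ΣR = 526 × 0.4044 = 212.7 K
Heat flows outward, so T_out = T_in − ΔT = 238 − 212.7 = 25.3 °C

T_out = 25.3 °C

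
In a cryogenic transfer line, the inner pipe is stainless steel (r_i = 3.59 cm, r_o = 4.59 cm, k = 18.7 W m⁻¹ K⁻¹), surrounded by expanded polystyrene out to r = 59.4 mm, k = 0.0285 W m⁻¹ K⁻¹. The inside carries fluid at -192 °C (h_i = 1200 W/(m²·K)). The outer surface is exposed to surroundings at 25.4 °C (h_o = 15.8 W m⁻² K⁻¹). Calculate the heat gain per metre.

Q' = 135 W/m

Treat each layer as a resistance in series:
  R'_conv,in = 1/(2πr h) = 1/(2π·0.0359·1200) = 0.003694 m·K/W
  R'_stainless steel = ln(0.0459/0.0359)/(2πk) = 0.2457/(2π·18.7) = 0.002091 m·K/W
  R'_expanded polystyrene = ln(0.0594/0.0459)/(2πk) = 0.2578/(2π·0.0285) = 1.440 m·K/W
  R'_conv,out = 1/(2πr h) = 1/(2π·0.0594·15.8) = 0.1696 m·K/W
ΣR = 0.003694 + 0.002091 + 1.440 + 0.1696 = 1.615 m·K/W
Q' = ΔT/ΣR = (-192 °C − 25.4 °C)/1.615 = -135 W/m
(Negative Q' ⇒ heat flows inward; heat gain = 135 W/m.)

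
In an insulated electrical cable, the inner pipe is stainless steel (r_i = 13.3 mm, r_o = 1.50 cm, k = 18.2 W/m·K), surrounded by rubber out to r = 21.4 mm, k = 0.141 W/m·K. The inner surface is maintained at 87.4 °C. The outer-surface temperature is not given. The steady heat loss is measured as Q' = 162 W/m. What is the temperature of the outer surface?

Sum the resistances:
  R'_stainless steel = ln(0.0150/0.0133)/(2πk) = 0.1203/(2π·18.2) = 0.001052 m·K/W
  R'_rubber = ln(0.0214/0.0150)/(2πk) = 0.3553/(2π·0.141) = 0.4011 m·K/W
ΣR = 0.4021 m·K/W
ΔT = Q'·ΣR = 162 × 0.4021 = 65.14 K
Heat flows outward, so T_out = T_in − ΔT = 87.4 − 65.14 = 22.3 °C

T_out = 22.3 °C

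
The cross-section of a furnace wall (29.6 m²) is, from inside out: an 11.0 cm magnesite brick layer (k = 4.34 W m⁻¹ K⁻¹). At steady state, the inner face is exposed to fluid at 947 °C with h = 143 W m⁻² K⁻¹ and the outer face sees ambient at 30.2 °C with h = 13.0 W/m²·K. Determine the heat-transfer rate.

Resistance network (inner→outer):
  R_conv,in = 1/(hA) = 1/(143·29.6) = 2.363×10^-4 K/W
  R_magnesite brick = L/(kA) = 0.110/(4.34·29.6) = 8.563×10^-4 K/W
  R_conv,out = 1/(hA) = 1/(13.0·29.6) = 0.002599 K/W
ΣR = 2.363×10^-4 + 8.563×10^-4 + 0.002599 = 0.003692 K/W
Q = ΔT/ΣR = (947 °C − 30.2 °C)/0.003692 = 2.48×10^5 W

Q = 248 kW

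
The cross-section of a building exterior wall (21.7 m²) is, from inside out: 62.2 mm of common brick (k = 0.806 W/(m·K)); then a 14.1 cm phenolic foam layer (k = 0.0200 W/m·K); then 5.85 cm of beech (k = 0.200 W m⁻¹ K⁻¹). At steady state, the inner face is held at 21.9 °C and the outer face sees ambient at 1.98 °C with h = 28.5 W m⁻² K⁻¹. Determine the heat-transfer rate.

Resistance network (inner→outer):
  R_common brick = L/(kA) = 0.0622/(0.806·21.7) = 0.003556 K/W
  R_phenolic foam = L/(kA) = 0.141/(0.0200·21.7) = 0.3249 K/W
  R_beech = L/(kA) = 0.0585/(0.200·21.7) = 0.01348 K/W
  R_conv,out = 1/(hA) = 1/(28.5·21.7) = 0.001617 K/W
ΣR = 0.003556 + 0.3249 + 0.01348 + 0.001617 = 0.3436 K/W
Q = ΔT/ΣR = (21.9 °C − 1.98 °C)/0.3436 = 58.0 W

Q = 58.0 W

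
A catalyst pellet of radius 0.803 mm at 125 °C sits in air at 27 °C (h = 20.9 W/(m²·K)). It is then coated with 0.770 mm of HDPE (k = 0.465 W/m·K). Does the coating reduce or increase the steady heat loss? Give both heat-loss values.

increases: 0.0166 → 0.0596 W

Critical radius for a sphere: r_cr = 2k/h = 0.0445 m = 4.45 cm.
Outer radius after coating: r₂ = 8.03×10^-4 + 7.70×10^-4 = 0.001573 m.
Since r₁ < r_cr and r₂ ≤ r_cr, the coating moves toward the maximum at r_cr — heat loss rises.
Bare: R = 1/(4πr₁²h) = 5905 K/W; Q = 98/5905 = 0.0166 W.
Coated: R = R_cond + R_conv = 1643 K/W; Q = 98/1643 = 0.0596 W.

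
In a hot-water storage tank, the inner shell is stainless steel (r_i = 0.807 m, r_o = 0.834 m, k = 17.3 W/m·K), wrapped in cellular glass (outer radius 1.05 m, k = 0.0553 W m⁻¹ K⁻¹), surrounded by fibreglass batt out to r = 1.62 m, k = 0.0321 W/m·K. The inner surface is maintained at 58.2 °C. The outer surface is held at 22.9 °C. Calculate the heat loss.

Series thermal resistances, inner to outer:
  R_stainless steel = (1/0.807 − 1/0.834)/(4πk) = 0.04012/(4π·17.3) = 1.845×10^-4 K/W
  R_cellular glass = (1/0.834 − 1/1.05)/(4πk) = 0.2467/(4π·0.0553) = 0.3549 K/W
  R_fibreglass batt = (1/1.05 − 1/1.62)/(4πk) = 0.3351/(4π·0.0321) = 0.8307 K/W
ΣR = 1.845×10^-4 + 0.3549 + 0.8307 = 1.186 K/W
Q = ΔT/ΣR = (58.2 °C − 22.9 °C)/1.186 = 29.8 W

Q = 29.8 W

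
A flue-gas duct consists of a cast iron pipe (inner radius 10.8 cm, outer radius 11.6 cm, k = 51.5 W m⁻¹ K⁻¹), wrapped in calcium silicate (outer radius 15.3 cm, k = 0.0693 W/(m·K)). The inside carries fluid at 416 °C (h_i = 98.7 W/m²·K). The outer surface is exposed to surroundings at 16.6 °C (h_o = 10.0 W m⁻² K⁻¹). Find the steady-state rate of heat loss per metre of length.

Resistance network (inner→outer):
  R'_conv,in = 1/(2πr h) = 1/(2π·0.108·98.7) = 0.01493 m·K/W
  R'_cast iron = ln(0.116/0.108)/(2πk) = 0.07146/(2π·51.5) = 2.208×10^-4 m·K/W
  R'_calcium silicate = ln(0.153/0.116)/(2πk) = 0.2768/(2π·0.0693) = 0.6358 m·K/W
  R'_conv,out = 1/(2πr h) = 1/(2π·0.153·10.0) = 0.1040 m·K/W
ΣR = 0.01493 + 2.208×10^-4 + 0.6358 + 0.1040 = 0.7550 m·K/W
Q' = ΔT/ΣR = (416 °C − 16.6 °C)/0.7550 = 529 W/m

Q' = 529 W/m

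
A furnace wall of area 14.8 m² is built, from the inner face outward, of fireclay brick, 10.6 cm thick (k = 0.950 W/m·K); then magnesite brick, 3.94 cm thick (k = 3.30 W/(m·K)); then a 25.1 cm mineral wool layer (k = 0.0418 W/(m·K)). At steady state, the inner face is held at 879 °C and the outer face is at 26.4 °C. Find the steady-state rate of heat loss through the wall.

Series thermal resistances, inner to outer:
  R_fireclay brick = L/(kA) = 0.106/(0.950·14.8) = 0.007539 K/W
  R_magnesite brick = L/(kA) = 0.0394/(3.30·14.8) = 8.067×10^-4 K/W
  R_mineral wool = L/(kA) = 0.251/(0.0418·14.8) = 0.4057 K/W
ΣR = 0.007539 + 8.067×10^-4 + 0.4057 = 0.4140 K/W
Q = ΔT/ΣR = (879 °C − 26.4 °C)/0.4140 = 2060 W

Q = 2.06 kW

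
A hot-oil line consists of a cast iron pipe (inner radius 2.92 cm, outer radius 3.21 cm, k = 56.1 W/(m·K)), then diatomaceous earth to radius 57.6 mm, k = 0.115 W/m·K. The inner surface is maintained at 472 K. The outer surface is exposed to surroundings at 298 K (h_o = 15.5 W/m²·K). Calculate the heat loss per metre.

Series thermal resistances, inner to outer:
  R'_cast iron = ln(0.0321/0.0292)/(2πk) = 0.09469/(2π·56.1) = 2.686×10^-4 m·K/W
  R'_diatomaceous earth = ln(0.0576/0.0321)/(2πk) = 0.5847/(2π·0.115) = 0.8092 m·K/W
  R'_conv,out = 1/(2πr h) = 1/(2π·0.0576·15.5) = 0.1783 m·K/W
ΣR = 2.686×10^-4 + 0.8092 + 0.1783 = 0.9878 m·K/W
Q' = ΔT/ΣR = (472 K − 298 K)/0.9878 = 176 W/m

Q' = 176 W/m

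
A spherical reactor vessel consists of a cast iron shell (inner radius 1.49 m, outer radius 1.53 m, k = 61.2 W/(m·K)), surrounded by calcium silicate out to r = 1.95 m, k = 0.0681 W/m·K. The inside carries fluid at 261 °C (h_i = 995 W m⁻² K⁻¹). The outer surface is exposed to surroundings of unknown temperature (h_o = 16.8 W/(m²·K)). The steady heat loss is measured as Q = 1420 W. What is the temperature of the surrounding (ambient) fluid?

Series resistances:
  R_conv,in = 1/(4πr²h) = 1/(4π·1.49²·995) = 3.602×10^-5 K/W
  R_cast iron = (1/1.49 − 1/1.53)/(4πk) = 0.01755/(4π·61.2) = 2.282×10^-5 K/W
  R_calcium silicate = (1/1.53 − 1/1.95)/(4πk) = 0.1408/(4π·0.0681) = 0.1645 K/W
  R_conv,out = 1/(4πr²h) = 1/(4π·1.95²·16.8) = 0.001246 K/W
ΣR = 0.1658 K/W
ΔT = Q·ΣR = 1420 × 0.1658 = 235.4 K
Heat flows outward, so T_out = T_in − ΔT = 261 − 235.4 = 25.6 °C

T_out = 25.6 °C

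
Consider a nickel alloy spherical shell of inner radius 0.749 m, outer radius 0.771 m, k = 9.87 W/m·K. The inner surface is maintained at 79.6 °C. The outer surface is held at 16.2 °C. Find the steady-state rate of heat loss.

Q = 4πk·ΔT/(1/r₁ − 1/r₂) = 4π × 9.87 × 63.4 / (1/0.749 − 1/0.771) = 2.06×10^5 W

Q = 206 kW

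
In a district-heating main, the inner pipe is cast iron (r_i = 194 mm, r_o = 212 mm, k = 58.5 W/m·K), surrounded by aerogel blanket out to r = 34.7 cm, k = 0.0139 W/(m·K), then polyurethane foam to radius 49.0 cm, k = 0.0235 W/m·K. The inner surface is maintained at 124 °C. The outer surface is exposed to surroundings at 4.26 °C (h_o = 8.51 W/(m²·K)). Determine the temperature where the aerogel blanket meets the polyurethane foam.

T = 39.7 °C

Treat each layer as a resistance in series:
  R'_cast iron = ln(0.212/0.194)/(2πk) = 0.08873/(2π·58.5) = 2.414×10^-4 m·K/W
  R'_aerogel blanket = ln(0.347/0.212)/(2πk) = 0.4927/(2π·0.0139) = 5.642 m·K/W
  R'_polyurethane foam = ln(0.490/0.347)/(2πk) = 0.3451/(2π·0.0235) = 2.337 m·K/W
  R'_conv,out = 1/(2πr h) = 1/(2π·0.490·8.51) = 0.03817 m·K/W
ΣR = 2.414×10^-4 + 5.642 + 2.337 + 0.03817 = 8.017 m·K/W
Q' = ΔT/ΣR = (124 °C − 4.26 °C)/8.017 = 14.94 W/m
From the inner boundary to the aerogel blanket/polyurethane foam interface, ΣR_partial = 5.642 m·K/W.
T_interface = T_in − Q'·ΣR_partial = 124 °C − (14.94)(5.642) = 39.7 °C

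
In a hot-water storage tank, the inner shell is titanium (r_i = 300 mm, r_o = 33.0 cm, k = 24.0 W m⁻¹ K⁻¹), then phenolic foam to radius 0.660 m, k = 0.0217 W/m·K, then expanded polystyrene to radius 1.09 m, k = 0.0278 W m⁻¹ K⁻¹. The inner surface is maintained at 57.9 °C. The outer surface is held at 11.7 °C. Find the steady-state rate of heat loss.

Q = 6.36 W

Resistance network (inner→outer):
  R_titanium = (1/0.300 − 1/0.330)/(4πk) = 0.3030/(4π·24.0) = 0.001005 K/W
  R_phenolic foam = (1/0.330 − 1/0.660)/(4πk) = 1.515/(4π·0.0217) = 5.556 K/W
  R_expanded polystyrene = (1/0.660 − 1/1.09)/(4πk) = 0.5977/(4π·0.0278) = 1.711 K/W
ΣR = 0.001005 + 5.556 + 1.711 = 7.268 K/W
Q = ΔT/ΣR = (57.9 °C − 11.7 °C)/7.268 = 6.36 W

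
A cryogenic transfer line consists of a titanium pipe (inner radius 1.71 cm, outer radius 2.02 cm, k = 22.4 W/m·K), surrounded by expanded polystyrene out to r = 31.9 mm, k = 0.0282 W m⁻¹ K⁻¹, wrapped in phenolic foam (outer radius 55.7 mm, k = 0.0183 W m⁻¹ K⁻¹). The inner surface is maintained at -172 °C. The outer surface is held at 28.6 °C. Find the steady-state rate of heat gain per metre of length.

Resistance network (inner→outer):
  R'_titanium = ln(0.0202/0.0171)/(2πk) = 0.1666/(2π·22.4) = 0.001184 m·K/W
  R'_expanded polystyrene = ln(0.0319/0.0202)/(2πk) = 0.4569/(2π·0.0282) = 2.579 m·K/W
  R'_phenolic foam = ln(0.0557/0.0319)/(2πk) = 0.5574/(2π·0.0183) = 4.847 m·K/W
ΣR = 0.001184 + 2.579 + 4.847 = 7.427 m·K/W
Q' = ΔT/ΣR = (-172 °C − 28.6 °C)/7.427 = -27.0 W/m
(Negative Q' ⇒ heat flows inward; heat gain = 27.0 W/m.)

Q' = 27.0 W/m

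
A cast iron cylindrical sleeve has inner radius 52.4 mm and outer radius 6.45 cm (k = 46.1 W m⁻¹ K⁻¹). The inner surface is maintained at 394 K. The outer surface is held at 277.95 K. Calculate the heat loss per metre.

Q' = 2πk·ΔT/ln(r₂/r₁) = 2π × 46.1 × 116.05 / ln(0.0645/0.0524) = 1.62×10^5 W/m

Q' = 162 kW/m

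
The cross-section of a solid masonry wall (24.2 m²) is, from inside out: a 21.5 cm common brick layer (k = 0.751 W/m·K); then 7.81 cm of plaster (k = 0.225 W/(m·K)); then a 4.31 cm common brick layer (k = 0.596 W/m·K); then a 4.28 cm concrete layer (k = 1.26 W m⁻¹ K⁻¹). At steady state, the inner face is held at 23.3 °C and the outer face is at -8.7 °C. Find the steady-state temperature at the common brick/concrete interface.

T = -7.23 °C

Treat each layer as a resistance in series:
  R_common brick = L/(kA) = 0.215/(0.751·24.2) = 0.01183 K/W
  R_plaster = L/(kA) = 0.0781/(0.225·24.2) = 0.01434 K/W
  R_common brick = L/(kA) = 0.0431/(0.596·24.2) = 0.002988 K/W
  R_concrete = L/(kA) = 0.0428/(1.26·24.2) = 0.001404 K/W
ΣR = 0.01183 + 0.01434 + 0.002988 + 0.001404 = 0.03056 K/W
Q = ΔT/ΣR = (23.3 °C − -8.7 °C)/0.03056 = 1047 W
From the inner boundary to the common brick/concrete interface, ΣR_partial = 0.02916 K/W.
T_interface = T_in − Q·ΣR_partial = 23.3 °C − (1047)(0.02916) = -7.23 °C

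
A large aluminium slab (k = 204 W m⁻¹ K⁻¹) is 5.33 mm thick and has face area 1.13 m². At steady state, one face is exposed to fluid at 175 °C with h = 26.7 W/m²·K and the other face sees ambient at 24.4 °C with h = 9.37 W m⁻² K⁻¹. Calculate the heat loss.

Resistance network (inner→outer):
  R_conv,in = 1/(hA) = 1/(26.7·1.13) = 0.03314 K/W
  R_aluminium = L/(kA) = 0.00533/(204·1.13) = 2.312×10^-5 K/W
  R_conv,out = 1/(hA) = 1/(9.37·1.13) = 0.09445 K/W
ΣR = 0.03314 + 2.312×10^-5 + 0.09445 = 0.1276 K/W
Q = ΔT/ΣR = (175 °C − 24.4 °C)/0.1276 = 1180 W

Q = 1180 W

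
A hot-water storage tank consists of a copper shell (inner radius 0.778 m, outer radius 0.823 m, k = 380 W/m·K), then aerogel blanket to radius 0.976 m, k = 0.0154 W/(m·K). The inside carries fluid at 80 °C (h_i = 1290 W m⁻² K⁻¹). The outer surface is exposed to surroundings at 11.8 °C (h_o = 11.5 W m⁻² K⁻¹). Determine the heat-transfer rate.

Q = 68.8 W

Treat each layer as a resistance in series:
  R_conv,in = 1/(4πr²h) = 1/(4π·0.778²·1290) = 1.019×10^-4 K/W
  R_copper = (1/0.778 − 1/0.823)/(4πk) = 0.07028/(4π·380) = 1.472×10^-5 K/W
  R_aerogel blanket = (1/0.823 − 1/0.976)/(4πk) = 0.1905/(4π·0.0154) = 0.9843 K/W
  R_conv,out = 1/(4πr²h) = 1/(4π·0.976²·11.5) = 0.007264 K/W
ΣR = 1.019×10^-4 + 1.472×10^-5 + 0.9843 + 0.007264 = 0.9917 K/W
Q = ΔT/ΣR = (80 °C − 11.8 °C)/0.9917 = 68.8 W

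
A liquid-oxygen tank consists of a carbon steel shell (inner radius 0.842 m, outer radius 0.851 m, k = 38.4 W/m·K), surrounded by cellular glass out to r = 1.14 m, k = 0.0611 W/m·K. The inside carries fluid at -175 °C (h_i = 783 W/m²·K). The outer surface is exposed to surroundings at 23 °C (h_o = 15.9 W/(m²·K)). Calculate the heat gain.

Q = 505 W

Series thermal resistances, inner to outer:
  R_conv,in = 1/(4πr²h) = 1/(4π·0.842²·783) = 1.434×10^-4 K/W
  R_carbon steel = (1/0.842 − 1/0.851)/(4πk) = 0.01256/(4π·38.4) = 2.603×10^-5 K/W
  R_cellular glass = (1/0.851 − 1/1.14)/(4πk) = 0.2979/(4π·0.0611) = 0.3880 K/W
  R_conv,out = 1/(4πr²h) = 1/(4π·1.14²·15.9) = 0.003851 K/W
ΣR = 1.434×10^-4 + 2.603×10^-5 + 0.3880 + 0.003851 = 0.3920 K/W
Q = ΔT/ΣR = (-175 °C − 23 °C)/0.3920 = -505 W
(Negative Q ⇒ heat flows inward; heat gain = 505 W.)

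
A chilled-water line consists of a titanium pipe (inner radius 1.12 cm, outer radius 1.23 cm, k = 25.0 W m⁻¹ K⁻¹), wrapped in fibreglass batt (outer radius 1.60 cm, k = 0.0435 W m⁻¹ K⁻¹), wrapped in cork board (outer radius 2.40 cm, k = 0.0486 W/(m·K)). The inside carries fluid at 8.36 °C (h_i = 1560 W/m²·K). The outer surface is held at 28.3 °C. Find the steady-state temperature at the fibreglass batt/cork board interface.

T = 16.8 °C

Resistance network (inner→outer):
  R'_conv,in = 1/(2πr h) = 1/(2π·0.0112·1560) = 0.009109 m·K/W
  R'_titanium = ln(0.0123/0.0112)/(2πk) = 0.09369/(2π·25.0) = 5.964×10^-4 m·K/W
  R'_fibreglass batt = ln(0.0160/0.0123)/(2πk) = 0.2630/(2π·0.0435) = 0.9622 m·K/W
  R'_cork board = ln(0.0240/0.0160)/(2πk) = 0.4055/(2π·0.0486) = 1.328 m·K/W
ΣR = 0.009109 + 5.964×10^-4 + 0.9622 + 1.328 = 2.300 m·K/W
Q' = ΔT/ΣR = (8.36 °C − 28.3 °C)/2.300 = -8.670 W/m
From the inner boundary to the fibreglass batt/cork board interface, ΣR_partial = 0.9719 m·K/W.
T_interface = T_in − Q'·ΣR_partial = 8.36 °C − (-8.670)(0.9719) = 16.8 °C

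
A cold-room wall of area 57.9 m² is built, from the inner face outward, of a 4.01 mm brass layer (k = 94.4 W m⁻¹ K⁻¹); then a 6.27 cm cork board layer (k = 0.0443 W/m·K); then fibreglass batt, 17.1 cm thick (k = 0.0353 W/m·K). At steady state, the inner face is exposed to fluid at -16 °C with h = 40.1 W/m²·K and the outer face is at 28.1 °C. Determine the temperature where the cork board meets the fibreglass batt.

Series thermal resistances, inner to outer:
  R_conv,in = 1/(hA) = 1/(40.1·57.9) = 4.307×10^-4 K/W
  R_brass = L/(kA) = 0.00401/(94.4·57.9) = 7.337×10^-7 K/W
  R_cork board = L/(kA) = 0.0627/(0.0443·57.9) = 0.02444 K/W
  R_fibreglass batt = L/(kA) = 0.171/(0.0353·57.9) = 0.08366 K/W
ΣR = 4.307×10^-4 + 7.337×10^-7 + 0.02444 + 0.08366 = 0.1085 K/W
Q = ΔT/ΣR = (-16 °C − 28.1 °C)/0.1085 = -406.5 W
From the inner boundary to the cork board/fibreglass batt interface, ΣR_partial = 0.02487 K/W.
T_interface = T_in − Q·ΣR_partial = -16 °C − (-406.5)(0.02487) = -5.89 °C

T = -5.89 °C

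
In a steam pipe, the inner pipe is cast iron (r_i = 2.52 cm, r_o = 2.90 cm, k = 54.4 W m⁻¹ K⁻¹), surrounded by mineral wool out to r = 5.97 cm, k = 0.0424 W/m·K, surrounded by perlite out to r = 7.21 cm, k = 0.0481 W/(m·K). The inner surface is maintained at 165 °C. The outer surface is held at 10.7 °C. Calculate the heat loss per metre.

Series thermal resistances, inner to outer:
  R'_cast iron = ln(0.0290/0.0252)/(2πk) = 0.1405/(2π·54.4) = 4.109×10^-4 m·K/W
  R'_mineral wool = ln(0.0597/0.0290)/(2πk) = 0.7220/(2π·0.0424) = 2.710 m·K/W
  R'_perlite = ln(0.0721/0.0597)/(2πk) = 0.1887/(2π·0.0481) = 0.6244 m·K/W
ΣR = 4.109×10^-4 + 2.710 + 0.6244 = 3.335 m·K/W
Q' = ΔT/ΣR = (165 °C − 10.7 °C)/3.335 = 46.3 W/m

Q' = 46.3 W/m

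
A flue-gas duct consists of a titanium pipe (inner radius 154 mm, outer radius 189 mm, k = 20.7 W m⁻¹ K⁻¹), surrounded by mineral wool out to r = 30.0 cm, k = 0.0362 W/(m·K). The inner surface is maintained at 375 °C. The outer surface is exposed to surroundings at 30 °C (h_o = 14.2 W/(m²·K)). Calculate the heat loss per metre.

Treat each layer as a resistance in series:
  R'_titanium = ln(0.189/0.154)/(2πk) = 0.2048/(2π·20.7) = 0.001575 m·K/W
  R'_mineral wool = ln(0.300/0.189)/(2πk) = 0.4620/(2π·0.0362) = 2.031 m·K/W
  R'_conv,out = 1/(2πr h) = 1/(2π·0.300·14.2) = 0.03736 m·K/W
ΣR = 0.001575 + 2.031 + 0.03736 = 2.070 m·K/W
Q' = ΔT/ΣR = (375 °C − 30 °C)/2.070 = 167 W/m

Q' = 167 W/m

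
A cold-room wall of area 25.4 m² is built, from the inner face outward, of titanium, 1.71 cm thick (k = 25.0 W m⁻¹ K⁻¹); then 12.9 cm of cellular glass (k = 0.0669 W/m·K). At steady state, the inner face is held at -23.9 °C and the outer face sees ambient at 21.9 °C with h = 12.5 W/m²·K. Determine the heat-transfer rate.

Treat each layer as a resistance in series:
  R_titanium = L/(kA) = 0.0171/(25.0·25.4) = 2.693×10^-5 K/W
  R_cellular glass = L/(kA) = 0.129/(0.0669·25.4) = 0.07592 K/W
  R_conv,out = 1/(hA) = 1/(12.5·25.4) = 0.003150 K/W
ΣR = 2.693×10^-5 + 0.07592 + 0.003150 = 0.07910 K/W
Q = ΔT/ΣR = (-23.9 °C − 21.9 °C)/0.07910 = -579 W
(Negative Q ⇒ heat flows inward; heat gain = 579 W.)

Q = 579 W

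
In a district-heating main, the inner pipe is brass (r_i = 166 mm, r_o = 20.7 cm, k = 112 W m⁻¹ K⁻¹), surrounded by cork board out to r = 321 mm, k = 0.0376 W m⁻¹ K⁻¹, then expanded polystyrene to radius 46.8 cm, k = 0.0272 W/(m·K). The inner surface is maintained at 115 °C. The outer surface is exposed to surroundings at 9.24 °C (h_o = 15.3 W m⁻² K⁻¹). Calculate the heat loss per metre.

Q' = 25.9 W/m

Resistance network (inner→outer):
  R'_brass = ln(0.207/0.166)/(2πk) = 0.2207/(2π·112) = 3.137×10^-4 m·K/W
  R'_cork board = ln(0.321/0.207)/(2πk) = 0.4387/(2π·0.0376) = 1.857 m·K/W
  R'_expanded polystyrene = ln(0.468/0.321)/(2πk) = 0.3770/(2π·0.0272) = 2.206 m·K/W
  R'_conv,out = 1/(2πr h) = 1/(2π·0.468·15.3) = 0.02223 m·K/W
ΣR = 3.137×10^-4 + 1.857 + 2.206 + 0.02223 = 4.086 m·K/W
Q' = ΔT/ΣR = (115 °C − 9.24 °C)/4.086 = 25.9 W/m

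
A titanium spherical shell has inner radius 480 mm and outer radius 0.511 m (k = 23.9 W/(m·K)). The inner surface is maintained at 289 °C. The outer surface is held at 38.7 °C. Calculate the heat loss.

Q = 4πk·ΔT/(1/r₁ − 1/r₂) = 4π × 23.9 × 250.3 / (1/0.480 − 1/0.511) = 5.95×10^5 W

Q = 595 kW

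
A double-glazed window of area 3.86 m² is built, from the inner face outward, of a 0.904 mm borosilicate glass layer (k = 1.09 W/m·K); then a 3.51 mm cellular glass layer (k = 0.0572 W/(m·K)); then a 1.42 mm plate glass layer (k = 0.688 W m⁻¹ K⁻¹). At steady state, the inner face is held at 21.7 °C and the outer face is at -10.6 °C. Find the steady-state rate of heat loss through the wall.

Series thermal resistances, inner to outer:
  R_borosilicate glass = L/(kA) = 9.04×10^-4/(1.09·3.86) = 2.149×10^-4 K/W
  R_cellular glass = L/(kA) = 0.00351/(0.0572·3.86) = 0.01590 K/W
  R_plate glass = L/(kA) = 0.00142/(0.688·3.86) = 5.347×10^-4 K/W
ΣR = 2.149×10^-4 + 0.01590 + 5.347×10^-4 = 0.01665 K/W
Q = ΔT/ΣR = (21.7 °C − -10.6 °C)/0.01665 = 1940 W

Q = 1940 W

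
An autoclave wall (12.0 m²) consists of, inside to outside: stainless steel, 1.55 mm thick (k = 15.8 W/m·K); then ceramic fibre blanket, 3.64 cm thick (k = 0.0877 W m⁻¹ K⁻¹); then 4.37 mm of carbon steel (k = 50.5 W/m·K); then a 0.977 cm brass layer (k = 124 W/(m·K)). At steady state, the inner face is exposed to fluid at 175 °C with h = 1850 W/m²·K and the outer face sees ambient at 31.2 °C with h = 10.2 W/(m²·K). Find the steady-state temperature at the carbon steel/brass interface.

T = 58.7 °C

Treat each layer as a resistance in series:
  R_conv,in = 1/(hA) = 1/(1850·12.0) = 4.505×10^-5 K/W
  R_stainless steel = L/(kA) = 0.00155/(15.8·12.0) = 8.175×10^-6 K/W
  R_ceramic fibre blanket = L/(kA) = 0.0364/(0.0877·12.0) = 0.03459 K/W
  R_carbon steel = L/(kA) = 0.00437/(50.5·12.0) = 7.211×10^-6 K/W
  R_brass = L/(kA) = 0.00977/(124·12.0) = 6.566×10^-6 K/W
  R_conv,out = 1/(hA) = 1/(10.2·12.0) = 0.008170 K/W
ΣR = 4.505×10^-5 + 8.175×10^-6 + 0.03459 + 7.211×10^-6 + 6.566×10^-6 + 0.008170 = 0.04283 K/W
Q = ΔT/ΣR = (175 °C − 31.2 °C)/0.04283 = 3357 W
From the inner boundary to the carbon steel/brass interface, ΣR_partial = 0.03465 K/W.
T_interface = T_in − Q·ΣR_partial = 175 °C − (3357)(0.03465) = 58.7 °C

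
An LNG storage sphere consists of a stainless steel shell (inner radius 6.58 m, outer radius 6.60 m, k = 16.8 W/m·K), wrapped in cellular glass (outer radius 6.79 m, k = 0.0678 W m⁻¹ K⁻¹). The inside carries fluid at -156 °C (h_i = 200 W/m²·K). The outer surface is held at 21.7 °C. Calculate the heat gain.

Treat each layer as a resistance in series:
  R_conv,in = 1/(4πr²h) = 1/(4π·6.58²·200) = 9.190×10^-6 K/W
  R_stainless steel = (1/6.58 − 1/6.60)/(4πk) = 4.605×10^-4/(4π·16.8) = 2.181×10^-6 K/W
  R_cellular glass = (1/6.60 − 1/6.79)/(4πk) = 0.004240/(4π·0.0678) = 0.004976 K/W
ΣR = 9.190×10^-6 + 2.181×10^-6 + 0.004976 = 0.004987 K/W
Q = ΔT/ΣR = (-156 °C − 21.7 °C)/0.004987 = -35600 W
(Negative Q ⇒ heat flows inward; heat gain = 35600 W.)

Q = 35.6 kW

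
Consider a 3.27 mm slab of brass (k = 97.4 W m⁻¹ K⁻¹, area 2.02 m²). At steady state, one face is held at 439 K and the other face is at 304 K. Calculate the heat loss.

Q = kA·ΔT/L = 97.4 × 2.02 × |439 K − 304 K| / 0.00327 = 8.12×10^6 W

Q = 8120 kW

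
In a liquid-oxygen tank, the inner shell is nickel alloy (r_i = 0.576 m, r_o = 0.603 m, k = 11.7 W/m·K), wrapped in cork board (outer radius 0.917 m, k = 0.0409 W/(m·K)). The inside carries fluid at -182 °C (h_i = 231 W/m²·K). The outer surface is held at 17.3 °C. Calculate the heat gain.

Treat each layer as a resistance in series:
  R_conv,in = 1/(4πr²h) = 1/(4π·0.576²·231) = 0.001038 K/W
  R_nickel alloy = (1/0.576 − 1/0.603)/(4πk) = 0.07774/(4π·11.7) = 5.287×10^-4 K/W
  R_cork board = (1/0.603 − 1/0.917)/(4πk) = 0.5679/(4π·0.0409) = 1.105 K/W
ΣR = 0.001038 + 5.287×10^-4 + 1.105 = 1.107 K/W
Q = ΔT/ΣR = (-182 °C − 17.3 °C)/1.107 = -180 W
(Negative Q ⇒ heat flows inward; heat gain = 180 W.)

Q = 180 W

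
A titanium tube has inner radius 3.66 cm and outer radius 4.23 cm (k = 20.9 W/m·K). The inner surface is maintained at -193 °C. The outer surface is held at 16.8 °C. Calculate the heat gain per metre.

Q' = 2πk·ΔT/ln(r₂/r₁) = 2π × 20.9 × 209.8 / ln(0.0423/0.0366) = 1.90×10^5 W/m

Q' = 190 kW/m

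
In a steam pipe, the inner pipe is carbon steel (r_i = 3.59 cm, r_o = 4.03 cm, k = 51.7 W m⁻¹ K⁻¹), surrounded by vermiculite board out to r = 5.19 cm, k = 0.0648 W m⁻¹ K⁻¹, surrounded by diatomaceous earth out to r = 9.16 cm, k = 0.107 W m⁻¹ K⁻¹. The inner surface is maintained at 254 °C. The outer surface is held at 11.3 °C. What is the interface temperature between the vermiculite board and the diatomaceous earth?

T = 151 °C

Treat each layer as a resistance in series:
  R'_carbon steel = ln(0.0403/0.0359)/(2πk) = 0.1156/(2π·51.7) = 3.559×10^-4 m·K/W
  R'_vermiculite board = ln(0.0519/0.0403)/(2πk) = 0.2530/(2π·0.0648) = 0.6213 m·K/W
  R'_diatomaceous earth = ln(0.0916/0.0519)/(2πk) = 0.5681/(2π·0.107) = 0.8450 m·K/W
ΣR = 3.559×10^-4 + 0.6213 + 0.8450 = 1.467 m·K/W
Q' = ΔT/ΣR = (254 °C − 11.3 °C)/1.467 = 165.4 W/m
From the inner boundary to the vermiculite board/diatomaceous earth interface, ΣR_partial = 0.6217 m·K/W.
T_interface = T_in − Q'·ΣR_partial = 254 °C − (165.4)(0.6217) = 151 °C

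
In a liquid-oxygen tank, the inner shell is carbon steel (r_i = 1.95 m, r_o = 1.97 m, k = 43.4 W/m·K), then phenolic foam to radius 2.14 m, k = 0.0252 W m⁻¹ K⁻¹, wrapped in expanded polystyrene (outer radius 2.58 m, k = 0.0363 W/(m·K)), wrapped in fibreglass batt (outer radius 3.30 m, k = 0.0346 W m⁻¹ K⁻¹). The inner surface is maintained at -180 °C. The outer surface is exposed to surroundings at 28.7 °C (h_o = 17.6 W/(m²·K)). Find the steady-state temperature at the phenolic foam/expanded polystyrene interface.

Series thermal resistances, inner to outer:
  R_carbon steel = (1/1.95 − 1/1.97)/(4πk) = 0.005206/(4π·43.4) = 9.546×10^-6 K/W
  R_phenolic foam = (1/1.97 − 1/2.14)/(4πk) = 0.04032/(4π·0.0252) = 0.1273 K/W
  R_expanded polystyrene = (1/2.14 − 1/2.58)/(4πk) = 0.07969/(4π·0.0363) = 0.1747 K/W
  R_fibreglass batt = (1/2.58 − 1/3.30)/(4πk) = 0.08457/(4π·0.0346) = 0.1945 K/W
  R_conv,out = 1/(4πr²h) = 1/(4π·3.30²·17.6) = 4.152×10^-4 K/W
ΣR = 9.546×10^-6 + 0.1273 + 0.1747 + 0.1945 + 4.152×10^-4 = 0.4969 K/W
Q = ΔT/ΣR = (-180 °C − 28.7 °C)/0.4969 = -420.0 W
From the inner boundary to the phenolic foam/expanded polystyrene interface, ΣR_partial = 0.1273 K/W.
T_interface = T_in − Q·ΣR_partial = -180 °C − (-420.0)(0.1273) = -127 °C

T = -127 °C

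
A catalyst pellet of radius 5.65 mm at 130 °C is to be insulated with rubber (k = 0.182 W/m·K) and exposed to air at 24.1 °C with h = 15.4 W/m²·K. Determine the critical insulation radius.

For a sphere, r_cr = 2k_ins/h = 2·0.182/15.4 = 0.0236 m = 2.36 cm

r_cr = 2.36 cm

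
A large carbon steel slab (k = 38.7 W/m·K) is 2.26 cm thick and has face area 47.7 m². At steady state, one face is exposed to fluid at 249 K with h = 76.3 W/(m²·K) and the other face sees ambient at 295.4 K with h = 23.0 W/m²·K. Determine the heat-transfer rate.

Treat each layer as a resistance in series:
  R_conv,in = 1/(hA) = 1/(76.3·47.7) = 2.748×10^-4 K/W
  R_carbon steel = L/(kA) = 0.0226/(38.7·47.7) = 1.224×10^-5 K/W
  R_conv,out = 1/(hA) = 1/(23.0·47.7) = 9.115×10^-4 K/W
ΣR = 2.748×10^-4 + 1.224×10^-5 + 9.115×10^-4 = 0.001199 K/W
Q = ΔT/ΣR = (249 K − 295.4 K)/0.001199 = -38700 W
(Negative Q ⇒ heat flows inward; heat gain = 38700 W.)

Q = 38700 W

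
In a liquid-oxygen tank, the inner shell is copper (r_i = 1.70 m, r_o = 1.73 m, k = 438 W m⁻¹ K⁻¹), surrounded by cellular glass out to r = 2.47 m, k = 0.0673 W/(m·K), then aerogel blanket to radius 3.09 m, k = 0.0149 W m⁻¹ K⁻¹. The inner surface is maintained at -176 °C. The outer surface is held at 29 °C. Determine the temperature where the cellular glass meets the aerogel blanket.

Treat each layer as a resistance in series:
  R_copper = (1/1.70 − 1/1.73)/(4πk) = 0.01020/(4π·438) = 1.853×10^-6 K/W
  R_cellular glass = (1/1.73 − 1/2.47)/(4πk) = 0.1732/(4π·0.0673) = 0.2048 K/W
  R_aerogel blanket = (1/2.47 − 1/3.09)/(4πk) = 0.08123/(4π·0.0149) = 0.4339 K/W
ΣR = 1.853×10^-6 + 0.2048 + 0.4339 = 0.6387 K/W
Q = ΔT/ΣR = (-176 °C − 29 °C)/0.6387 = -321.0 W
From the inner boundary to the cellular glass/aerogel blanket interface, ΣR_partial = 0.2048 K/W.
T_interface = T_in − Q·ΣR_partial = -176 °C − (-321.0)(0.2048) = -110 °C

T = -110 °C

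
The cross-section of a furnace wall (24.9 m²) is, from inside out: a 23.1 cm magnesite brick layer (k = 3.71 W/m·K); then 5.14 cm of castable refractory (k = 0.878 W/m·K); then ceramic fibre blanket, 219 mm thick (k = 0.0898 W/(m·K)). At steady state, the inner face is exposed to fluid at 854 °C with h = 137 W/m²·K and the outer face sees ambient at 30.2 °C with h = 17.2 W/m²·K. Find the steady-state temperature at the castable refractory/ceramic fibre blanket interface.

T = 814 °C

Resistance network (inner→outer):
  R_conv,in = 1/(hA) = 1/(137·24.9) = 2.931×10^-4 K/W
  R_magnesite brick = L/(kA) = 0.231/(3.71·24.9) = 0.002501 K/W
  R_castable refractory = L/(kA) = 0.0514/(0.878·24.9) = 0.002351 K/W
  R_ceramic fibre blanket = L/(kA) = 0.219/(0.0898·24.9) = 0.09794 K/W
  R_conv,out = 1/(hA) = 1/(17.2·24.9) = 0.002335 K/W
ΣR = 2.931×10^-4 + 0.002501 + 0.002351 + 0.09794 + 0.002335 = 0.1054 K/W
Q = ΔT/ΣR = (854 °C − 30.2 °C)/0.1054 = 7816 W
From the inner boundary to the castable refractory/ceramic fibre blanket interface, ΣR_partial = 0.005145 K/W.
T_interface = T_in − Q·ΣR_partial = 854 °C − (7816)(0.005145) = 814 °C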